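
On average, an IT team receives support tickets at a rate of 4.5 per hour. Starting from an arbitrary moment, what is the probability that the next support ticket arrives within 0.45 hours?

Inter-arrival times are exponential with rate λ = 4.5 per hour.
P(T ≤ 0.45) = 1 − e^(−λt) = 1 − e^(−4.5 × 0.45) = 1 − e^(−2.025) ≈ 0.8680.

0.8680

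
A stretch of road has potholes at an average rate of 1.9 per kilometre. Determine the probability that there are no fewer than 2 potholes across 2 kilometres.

0.8926

Over the interval, μ = 1.9 × 2 = 3.8 (2 kilometres).
P(N ≥ 2) = 1 − P(N ≤ 1) = 1 − Σ_{j=0}^{1} e^(−μ) μ^j/j! ≈ 0.8926.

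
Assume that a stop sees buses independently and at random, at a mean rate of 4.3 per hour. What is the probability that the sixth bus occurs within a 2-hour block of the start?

Over the interval, μ = 4.3 × 2 = 8.6 (a 2-hour block = 2 hours).
The sixth arrival falls in the interval iff at least 6 events occur there: P(S_6 ≤ t) = P(N ≥ 6) = 1 − P(N ≤ 5) ≈ 0.8578.

0.8578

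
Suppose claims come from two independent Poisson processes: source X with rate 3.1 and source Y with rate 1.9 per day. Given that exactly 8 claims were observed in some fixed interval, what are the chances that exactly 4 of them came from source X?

0.2157

Given the total, each event is independently from source X with probability p = λ_X/(λ_X+λ_Y) = 3.1/5 = 0.6200.
So K ~ Binomial(8, 3.1/5): P(K = 4) = C(8,4) · (3.1/5)^4 · (1.9/5)^4 ≈ 0.2157.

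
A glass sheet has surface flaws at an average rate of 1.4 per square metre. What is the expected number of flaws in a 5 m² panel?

7

E[N] = λt = 1.4 × 5 = 7 (a 5 m² panel = 5 square metres).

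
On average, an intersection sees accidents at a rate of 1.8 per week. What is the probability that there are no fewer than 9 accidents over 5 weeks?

0.5443

Over the interval, μ = 1.8 × 5 = 9 (5 weeks).
P(N ≥ 9) = 1 − P(N ≤ 8) = 1 − Σ_{j=0}^{8} e^(−μ) μ^j/j! ≈ 0.5443.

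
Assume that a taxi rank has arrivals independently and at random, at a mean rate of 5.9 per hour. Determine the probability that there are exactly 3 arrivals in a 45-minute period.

0.1729

Over the interval, μ = 5.9 × 0.75 = 4.425 (a 45-minute period = 0.75 hours).
P(N = 3) = e^(−μ) μ^3/3! = e^(−4.425) · 4.425^3/6 ≈ 0.1729.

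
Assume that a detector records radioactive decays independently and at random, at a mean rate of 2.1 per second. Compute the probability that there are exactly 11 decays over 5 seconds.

0.1180

Over the interval, μ = 2.1 × 5 = 10.5 (5 seconds).
P(N = 11) = e^(−μ) μ^11/11! = e^(−10.5) · 10.5^11/39916800 ≈ 0.1180.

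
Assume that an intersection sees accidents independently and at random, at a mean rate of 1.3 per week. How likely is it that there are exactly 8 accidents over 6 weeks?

0.1392

Over the interval, μ = 1.3 × 6 = 7.8 (6 weeks).
P(N = 8) = e^(−μ) μ^8/8! = e^(−7.8) · 7.8^8/40320 ≈ 0.1392.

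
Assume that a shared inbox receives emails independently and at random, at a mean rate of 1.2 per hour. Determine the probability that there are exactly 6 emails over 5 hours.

0.1606

Over the interval, μ = 1.2 × 5 = 6 (5 hours).
P(N = 6) = e^(−μ) μ^6/6! = e^(−6) · 6^6/720 ≈ 0.1606.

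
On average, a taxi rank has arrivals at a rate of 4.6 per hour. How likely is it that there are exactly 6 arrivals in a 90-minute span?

Over the interval, μ = 4.6 × 1.5 = 6.9 (a 90-minute span = 1.5 hours).
P(N = 6) = e^(−μ) μ^6/6! = e^(−6.9) · 6.9^6/720 ≈ 0.1511.

0.1511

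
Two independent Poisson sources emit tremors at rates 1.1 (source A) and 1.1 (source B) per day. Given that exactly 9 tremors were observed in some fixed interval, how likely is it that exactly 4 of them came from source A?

Given the total, each event is independently from source A with probability p = λ_A/(λ_A+λ_B) = 1.1/2.2 = 0.5000.
So K ~ Binomial(9, 1.1/2.2): P(K = 4) = C(9,4) · (1.1/2.2)^4 · (1.1/2.2)^5 ≈ 0.2461.

0.2461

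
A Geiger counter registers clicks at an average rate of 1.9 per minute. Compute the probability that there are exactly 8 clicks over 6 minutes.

Over the interval, μ = 1.9 × 6 = 11.4 (6 minutes).
P(N = 8) = e^(−μ) μ^8/8! = e^(−11.4) · 11.4^8/40320 ≈ 0.0792.

0.0792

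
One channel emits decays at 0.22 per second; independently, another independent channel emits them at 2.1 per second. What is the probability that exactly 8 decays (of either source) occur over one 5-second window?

Independent Poisson processes superpose: combined rate λ = 0.22 + 2.1 = 2.32 per second.
Over the interval, μ = 2.32 × 5 = 11.6 (a 5-second window = 5 seconds).
P(N = 8) = e^(−11.6) · 11.6^8/8! ≈ 0.0745.

0.0745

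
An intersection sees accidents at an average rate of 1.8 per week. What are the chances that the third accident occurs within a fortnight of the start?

0.6973

Over the interval, μ = 1.8 × 2 = 3.6 (a fortnight = 2 weeks).
The third arrival falls in the interval iff at least 3 events occur there: P(S_3 ≤ t) = P(N ≥ 3) = 1 − P(N ≤ 2) ≈ 0.6973.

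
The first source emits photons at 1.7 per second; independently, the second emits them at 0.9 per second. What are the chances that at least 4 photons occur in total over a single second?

Independent Poisson processes superpose: combined rate λ = 1.7 + 0.9 = 2.6 per second.
So μ = 2.6.
P(N ≥ 4) = 1 − P(N ≤ 3) ≈ 0.2640.

0.2640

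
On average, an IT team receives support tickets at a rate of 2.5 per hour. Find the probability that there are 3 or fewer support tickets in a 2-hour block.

Over the interval, μ = 2.5 × 2 = 5 (a 2-hour block = 2 hours).
P(N ≤ 3) = Σ_{j=0}^{3} e^(−μ) μ^j/j! ≈ 0.2650.

0.2650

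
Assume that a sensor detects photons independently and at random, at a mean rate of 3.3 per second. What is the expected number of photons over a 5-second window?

16.5

E[N] = λt = 3.3 × 5 = 16.5 (a 5-second window = 5 seconds).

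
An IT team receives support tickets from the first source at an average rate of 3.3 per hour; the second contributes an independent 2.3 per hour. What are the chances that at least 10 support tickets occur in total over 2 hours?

Independent Poisson processes superpose: combined rate λ = 3.3 + 2.3 = 5.6 per hour.
Over the interval, μ = 5.6 × 2 = 11.2 (2 hours).
P(N ≥ 10) = 1 − P(N ≤ 9) ≈ 0.6808.

0.6808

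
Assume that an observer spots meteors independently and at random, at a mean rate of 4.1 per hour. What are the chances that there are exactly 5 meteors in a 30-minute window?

0.0388

Over the interval, μ = 4.1 × 0.5 = 2.05 (a 30-minute window = 0.5 hours).
P(N = 5) = e^(−μ) μ^5/5! = e^(−2.05) · 2.05^5/120 ≈ 0.0388.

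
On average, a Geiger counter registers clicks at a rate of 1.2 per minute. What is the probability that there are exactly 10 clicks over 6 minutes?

Over the interval, μ = 1.2 × 6 = 7.2 (6 minutes).
P(N = 10) = e^(−μ) μ^10/10! = e^(−7.2) · 7.2^10/3628800 ≈ 0.0770.

0.0770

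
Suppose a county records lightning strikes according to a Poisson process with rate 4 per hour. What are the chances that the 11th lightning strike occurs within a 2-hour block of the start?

0.1841

Over the interval, μ = 4 × 2 = 8 (a 2-hour block = 2 hours).
The 11th arrival falls in the interval iff at least 11 events occur there: P(S_11 ≤ t) = P(N ≥ 11) = 1 − P(N ≤ 10) ≈ 0.1841.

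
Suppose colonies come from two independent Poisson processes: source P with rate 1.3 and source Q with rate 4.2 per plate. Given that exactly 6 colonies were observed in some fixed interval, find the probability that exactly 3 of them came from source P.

Given the total, each event is independently from source P with probability p = λ_P/(λ_P+λ_Q) = 1.3/5.5 ≈ 0.2364.
So K ~ Binomial(6, 1.3/5.5): P(K = 3) = C(6,3) · (1.3/5.5)^3 · (4.2/5.5)^3 ≈ 0.1176.

0.1176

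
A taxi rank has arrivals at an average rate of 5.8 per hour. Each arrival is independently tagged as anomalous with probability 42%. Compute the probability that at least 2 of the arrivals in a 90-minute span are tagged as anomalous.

Thinning: the arrivals that are tagged as anomalous themselves form a Poisson process with rate 0.42 × 5.8 = 2.436 per hour.
Over the interval, μ = 2.436 × 1.5 = 3.654 (a 90-minute span = 1.5 hours).
P(N ≥ 2) = 1 − P(N ≤ 1) ≈ 0.8795.

0.8795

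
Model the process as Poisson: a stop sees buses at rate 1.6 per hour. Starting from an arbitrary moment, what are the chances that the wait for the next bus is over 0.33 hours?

The wait for the next event is exponential with rate λ = 1.6 per hour.
P(T > 0.33) = e^(−λt) = e^(−1.6 × 0.33) = e^(−0.528) ≈ 0.5898.

0.5898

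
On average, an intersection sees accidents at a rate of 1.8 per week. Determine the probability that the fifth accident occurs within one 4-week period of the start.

0.8445

Over the interval, μ = 1.8 × 4 = 7.2 (a 4-week period = 4 weeks).
The fifth arrival falls in the interval iff at least 5 events occur there: P(S_5 ≤ t) = P(N ≥ 5) = 1 − P(N ≤ 4) ≈ 0.8445.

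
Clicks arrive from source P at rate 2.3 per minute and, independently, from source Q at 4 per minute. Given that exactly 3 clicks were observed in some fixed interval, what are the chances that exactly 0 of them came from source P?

0.2560

Given the total, each event is independently from source P with probability p = λ_P/(λ_P+λ_Q) = 2.3/6.3 ≈ 0.3651.
So K ~ Binomial(3, 2.3/6.3): P(K = 0) = C(3,0) · (2.3/6.3)^0 · (4/6.3)^3 ≈ 0.2560.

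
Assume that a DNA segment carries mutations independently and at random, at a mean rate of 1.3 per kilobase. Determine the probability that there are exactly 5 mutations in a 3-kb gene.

Over the interval, μ = 1.3 × 3 = 3.9 (a 3-kb gene = 3 kilobases).
P(N = 5) = e^(−μ) μ^5/5! = e^(−3.9) · 3.9^5/120 ≈ 0.1522.

0.1522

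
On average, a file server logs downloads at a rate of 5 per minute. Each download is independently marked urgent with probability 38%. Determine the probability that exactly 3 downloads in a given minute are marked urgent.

0.1710

Thinning: the downloads that are marked urgent themselves form a Poisson process with rate 0.38 × 5 = 1.9 per minute.
So μ = 1.9.
P(N = 3) = e^(−1.9) · 1.9^3/3! ≈ 0.1710.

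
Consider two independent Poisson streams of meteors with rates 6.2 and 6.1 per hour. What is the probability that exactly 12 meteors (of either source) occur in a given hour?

0.1139

Independent Poisson processes superpose: combined rate λ = 6.2 + 6.1 = 12.3 per hour.
So μ = 12.3.
P(N = 12) = e^(−12.3) · 12.3^12/12! ≈ 0.1139.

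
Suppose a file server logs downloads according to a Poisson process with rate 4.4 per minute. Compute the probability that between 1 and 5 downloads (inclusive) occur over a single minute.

With mean μ = 4.4 per minute,
P(1 ≤ N ≤ 5) = Σ_{j=1}^{5} e^(−4.4) · 4.4^j/j! ≈ 0.7076.

0.7076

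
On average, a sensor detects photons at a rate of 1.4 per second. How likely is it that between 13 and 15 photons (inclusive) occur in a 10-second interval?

Over the interval, μ = 1.4 × 10 = 14 (a 10-second interval = 10 seconds).
P(13 ≤ N ≤ 15) = Σ_{j=13}^{15} e^(−14) · 14^j/j! ≈ 0.3109.

0.3109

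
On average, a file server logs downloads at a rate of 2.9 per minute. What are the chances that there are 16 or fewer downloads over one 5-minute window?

Over the interval, μ = 2.9 × 5 = 14.5 (a 5-minute window = 5 minutes).
P(N ≤ 16) = Σ_{j=0}^{16} e^(−μ) μ^j/j! ≈ 0.7112.

0.7112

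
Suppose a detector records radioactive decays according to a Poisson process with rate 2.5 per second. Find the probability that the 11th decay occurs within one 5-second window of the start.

Over the interval, μ = 2.5 × 5 = 12.5 (a 5-second window = 5 seconds).
The 11th arrival falls in the interval iff at least 11 events occur there: P(S_11 ≤ t) = P(N ≥ 11) = 1 − P(N ≤ 10) ≈ 0.7029.

0.7029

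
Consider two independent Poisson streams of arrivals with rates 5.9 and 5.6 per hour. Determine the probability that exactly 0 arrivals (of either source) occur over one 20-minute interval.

Independent Poisson processes superpose: combined rate λ = 5.9 + 5.6 = 11.5 per hour.
Over the interval, μ = 11.5 × 1/3 ≈ 3.83333 (a 20-minute interval = 1/3 hours).
P(N = 0) = e^(−3.83333) · 3.83333^0/0! ≈ 0.0216.

0.0216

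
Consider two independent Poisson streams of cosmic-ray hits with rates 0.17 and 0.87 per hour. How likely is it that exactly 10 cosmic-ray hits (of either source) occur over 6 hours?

0.0481

Independent Poisson processes superpose: combined rate λ = 0.17 + 0.87 = 1.04 per hour.
Over the interval, μ = 1.04 × 6 = 6.24 (6 hours).
P(N = 10) = e^(−6.24) · 6.24^10/10! ≈ 0.0481.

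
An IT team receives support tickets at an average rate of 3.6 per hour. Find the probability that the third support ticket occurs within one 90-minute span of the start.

0.9052

Over the interval, μ = 3.6 × 1.5 = 5.4 (a 90-minute span = 1.5 hours).
The third arrival falls in the interval iff at least 3 events occur there: P(S_3 ≤ t) = P(N ≥ 3) = 1 − P(N ≤ 2) ≈ 0.9052.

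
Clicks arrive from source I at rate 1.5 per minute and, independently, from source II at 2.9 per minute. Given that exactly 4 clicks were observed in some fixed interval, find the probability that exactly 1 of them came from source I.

0.3904

Given the total, each event is independently from source I with probability p = λ_I/(λ_I+λ_II) = 1.5/4.4 ≈ 0.3409.
So K ~ Binomial(4, 1.5/4.4): P(K = 1) = C(4,1) · (1.5/4.4)^1 · (2.9/4.4)^3 ≈ 0.3904.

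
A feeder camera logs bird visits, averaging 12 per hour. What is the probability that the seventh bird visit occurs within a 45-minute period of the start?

0.7932

Over the interval, μ = 12 × 0.75 = 9 (a 45-minute period = 0.75 hours).
The seventh arrival falls in the interval iff at least 7 events occur there: P(S_7 ≤ t) = P(N ≥ 7) = 1 − P(N ≤ 6) ≈ 0.7932.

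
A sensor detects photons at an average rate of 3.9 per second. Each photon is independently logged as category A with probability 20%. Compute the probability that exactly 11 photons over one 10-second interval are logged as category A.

0.0667

Thinning: the photons that are logged as category A themselves form a Poisson process with rate 0.2 × 3.9 = 0.78 per second.
Over the interval, μ = 0.78 × 10 = 7.8 (a 10-second interval = 10 seconds).
P(N = 11) = e^(−7.8) · 7.8^11/11! ≈ 0.0667.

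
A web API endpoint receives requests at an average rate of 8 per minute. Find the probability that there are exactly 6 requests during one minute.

With mean μ = 8 per minute,
P(N = 6) = e^(−μ) μ^6/6! = e^(−8) · 8^6/720 ≈ 0.1221.

0.1221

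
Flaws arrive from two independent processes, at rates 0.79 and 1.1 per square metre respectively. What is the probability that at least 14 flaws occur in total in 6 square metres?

Independent Poisson processes superpose: combined rate λ = 0.79 + 1.1 = 1.89 per square metre.
Over the interval, μ = 1.89 × 6 = 11.34 (6 square metres).
P(N ≥ 14) = 1 − P(N ≤ 13) ≈ 0.2511.

0.2511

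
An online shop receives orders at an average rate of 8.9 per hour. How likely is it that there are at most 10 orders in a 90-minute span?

Over the interval, μ = 8.9 × 1.5 = 13.35 (a 90-minute span = 1.5 hours).
P(N ≤ 10) = Σ_{j=0}^{10} e^(−μ) μ^j/j! ≈ 0.2228.

0.2228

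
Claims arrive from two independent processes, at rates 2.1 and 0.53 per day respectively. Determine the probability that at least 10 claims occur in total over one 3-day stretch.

Independent Poisson processes superpose: combined rate λ = 2.1 + 0.53 = 2.63 per day.
Over the interval, μ = 2.63 × 3 = 7.89 (a 3-day stretch = 3 days).
P(N ≥ 10) = 1 − P(N ≤ 9) ≈ 0.2698.

0.2698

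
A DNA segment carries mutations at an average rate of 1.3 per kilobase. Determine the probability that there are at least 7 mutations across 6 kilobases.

0.6616

Over the interval, μ = 1.3 × 6 = 7.8 (6 kilobases).
P(N ≥ 7) = 1 − P(N ≤ 6) = 1 − Σ_{j=0}^{6} e^(−μ) μ^j/j! ≈ 0.6616.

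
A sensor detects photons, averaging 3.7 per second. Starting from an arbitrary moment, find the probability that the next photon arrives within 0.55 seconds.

Inter-arrival times are exponential with rate λ = 3.7 per second.
P(T ≤ 0.55) = 1 − e^(−λt) = 1 − e^(−3.7 × 0.55) = 1 − e^(−2.035) ≈ 0.8693.

0.8693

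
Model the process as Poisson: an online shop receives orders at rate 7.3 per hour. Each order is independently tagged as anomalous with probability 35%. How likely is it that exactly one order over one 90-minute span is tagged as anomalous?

0.0830

Thinning: the orders that are tagged as anomalous themselves form a Poisson process with rate 0.35 × 7.3 = 2.555 per hour.
Over the interval, μ = 2.555 × 1.5 = 3.8325 (a 90-minute span = 1.5 hours).
P(N = 1) = e^(−3.8325) · 3.8325^1/1! ≈ 0.0830.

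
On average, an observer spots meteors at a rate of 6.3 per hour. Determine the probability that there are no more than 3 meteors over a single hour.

0.1264

With mean μ = 6.3 per hour,
P(N ≤ 3) = Σ_{j=0}^{3} e^(−μ) μ^j/j! ≈ 0.1264.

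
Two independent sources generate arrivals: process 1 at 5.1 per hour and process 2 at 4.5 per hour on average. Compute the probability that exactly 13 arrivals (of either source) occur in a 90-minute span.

Independent Poisson processes superpose: combined rate λ = 5.1 + 4.5 = 9.6 per hour.
Over the interval, μ = 9.6 × 1.5 = 14.4 (a 90-minute span = 1.5 hours).
P(N = 13) = e^(−14.4) · 14.4^13/13! ≈ 0.1025.

0.1025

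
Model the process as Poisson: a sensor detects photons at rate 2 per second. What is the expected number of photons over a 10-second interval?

20

E[N] = λt = 2 × 10 = 20 (a 10-second interval = 10 seconds).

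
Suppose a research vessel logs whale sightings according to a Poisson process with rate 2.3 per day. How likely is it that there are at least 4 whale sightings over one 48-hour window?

Over the interval, μ = 2.3 × 2 = 4.6 (a 48-hour window = 2 days).
P(N ≥ 4) = 1 − P(N ≤ 3) = 1 − Σ_{j=0}^{3} e^(−μ) μ^j/j! ≈ 0.6743.

0.6743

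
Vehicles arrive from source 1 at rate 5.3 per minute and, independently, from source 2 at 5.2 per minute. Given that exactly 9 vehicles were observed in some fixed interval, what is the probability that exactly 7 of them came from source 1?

Given the total, each event is independently from source 1 with probability p = λ_1/(λ_1+λ_2) = 5.3/10.5 ≈ 0.5048.
So K ~ Binomial(9, 5.3/10.5): P(K = 7) = C(9,7) · (5.3/10.5)^7 · (5.2/10.5)^2 ≈ 0.0737.

0.0737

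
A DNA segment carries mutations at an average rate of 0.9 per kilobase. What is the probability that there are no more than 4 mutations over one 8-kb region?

0.1555

Over the interval, μ = 0.9 × 8 = 7.2 (an 8-kb region = 8 kilobases).
P(N ≤ 4) = Σ_{j=0}^{4} e^(−μ) μ^j/j! ≈ 0.1555.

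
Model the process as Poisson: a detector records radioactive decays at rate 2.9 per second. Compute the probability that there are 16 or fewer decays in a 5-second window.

0.7112

Over the interval, μ = 2.9 × 5 = 14.5 (a 5-second window = 5 seconds).
P(N ≤ 16) = Σ_{j=0}^{16} e^(−μ) μ^j/j! ≈ 0.7112.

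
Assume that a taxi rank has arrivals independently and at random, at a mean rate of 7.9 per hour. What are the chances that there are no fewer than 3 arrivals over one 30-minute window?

Over the interval, μ = 7.9 × 0.5 = 3.95 (a 30-minute window = 0.5 hours).
P(N ≥ 3) = 1 − P(N ≤ 2) = 1 − Σ_{j=0}^{2} e^(−μ) μ^j/j! ≈ 0.7545.

0.7545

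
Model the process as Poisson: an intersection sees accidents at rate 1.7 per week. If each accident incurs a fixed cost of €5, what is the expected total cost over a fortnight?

E[N] = 1.7 × 2 = 3.4 (a fortnight = 2 weeks); E[cost] = 3.4 × €5 = €17.

€17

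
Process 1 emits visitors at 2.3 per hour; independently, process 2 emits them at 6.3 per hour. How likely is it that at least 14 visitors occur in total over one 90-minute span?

0.4160

Independent Poisson processes superpose: combined rate λ = 2.3 + 6.3 = 8.6 per hour.
Over the interval, μ = 8.6 × 1.5 = 12.9 (a 90-minute span = 1.5 hours).
P(N ≥ 14) = 1 − P(N ≤ 13) ≈ 0.4160.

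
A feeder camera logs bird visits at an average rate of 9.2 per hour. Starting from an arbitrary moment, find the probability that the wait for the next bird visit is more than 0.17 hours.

The wait for the next event is exponential with rate λ = 9.2 per hour.
P(T > 0.17) = e^(−λt) = e^(−9.2 × 0.17) = e^(−1.564) ≈ 0.2093.

0.2093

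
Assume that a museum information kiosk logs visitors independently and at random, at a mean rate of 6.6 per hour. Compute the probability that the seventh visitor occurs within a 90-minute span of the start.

0.8634

Over the interval, μ = 6.6 × 1.5 = 9.9 (a 90-minute span = 1.5 hours).
The seventh arrival falls in the interval iff at least 7 events occur there: P(S_7 ≤ t) = P(N ≥ 7) = 1 − P(N ≤ 6) ≈ 0.8634.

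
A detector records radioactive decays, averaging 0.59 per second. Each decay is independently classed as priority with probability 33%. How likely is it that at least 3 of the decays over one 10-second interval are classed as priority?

0.3090

Thinning: the decays that are classed as priority themselves form a Poisson process with rate 0.33 × 0.59 = 0.1947 per second.
Over the interval, μ = 0.1947 × 10 = 1.947 (a 10-second interval = 10 seconds).
P(N ≥ 3) = 1 − P(N ≤ 2) ≈ 0.3090.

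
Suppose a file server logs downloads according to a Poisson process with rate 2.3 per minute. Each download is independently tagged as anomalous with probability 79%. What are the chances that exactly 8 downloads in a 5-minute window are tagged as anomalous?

Thinning: the downloads that are tagged as anomalous themselves form a Poisson process with rate 0.79 × 2.3 = 1.817 per minute.
Over the interval, μ = 1.817 × 5 = 9.085 (a 5-minute window = 5 minutes).
P(N = 8) = e^(−9.085) · 9.085^8/8! ≈ 0.1305.

0.1305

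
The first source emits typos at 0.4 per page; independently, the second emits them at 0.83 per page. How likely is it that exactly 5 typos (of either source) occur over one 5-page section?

Independent Poisson processes superpose: combined rate λ = 0.4 + 0.83 = 1.23 per page.
Over the interval, μ = 1.23 × 5 = 6.15 (a 5-page section = 5 pages).
P(N = 5) = e^(−6.15) · 6.15^5/5! ≈ 0.1564.

0.1564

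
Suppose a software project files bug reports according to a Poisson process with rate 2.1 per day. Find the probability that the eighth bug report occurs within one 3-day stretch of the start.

Over the interval, μ = 2.1 × 3 = 6.3 (a 3-day stretch = 3 days).
The eighth arrival falls in the interval iff at least 8 events occur there: P(S_8 ≤ t) = P(N ≥ 8) = 1 − P(N ≤ 7) ≈ 0.2983.

0.2983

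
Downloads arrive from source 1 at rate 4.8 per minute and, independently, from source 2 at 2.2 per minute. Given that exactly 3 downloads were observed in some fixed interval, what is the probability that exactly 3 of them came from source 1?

0.3224

Given the total, each event is independently from source 1 with probability p = λ_1/(λ_1+λ_2) = 4.8/7 ≈ 0.6857.
So K ~ Binomial(3, 4.8/7): P(K = 3) = C(3,3) · (4.8/7)^3 · (2.2/7)^0 ≈ 0.3224.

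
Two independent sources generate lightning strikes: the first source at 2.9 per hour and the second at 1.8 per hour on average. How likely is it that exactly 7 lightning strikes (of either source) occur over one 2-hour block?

Independent Poisson processes superpose: combined rate λ = 2.9 + 1.8 = 4.7 per hour.
Over the interval, μ = 4.7 × 2 = 9.4 (a 2-hour block = 2 hours).
P(N = 7) = e^(−9.4) · 9.4^7/7! ≈ 0.1064.

0.1064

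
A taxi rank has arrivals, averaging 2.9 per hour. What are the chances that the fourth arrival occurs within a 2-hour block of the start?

0.8300

Over the interval, μ = 2.9 × 2 = 5.8 (a 2-hour block = 2 hours).
The fourth arrival falls in the interval iff at least 4 events occur there: P(S_4 ≤ t) = P(N ≥ 4) = 1 − P(N ≤ 3) ≈ 0.8300.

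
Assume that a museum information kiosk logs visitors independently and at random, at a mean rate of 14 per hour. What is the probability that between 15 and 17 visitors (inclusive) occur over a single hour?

0.2568

With mean μ = 14 per hour,
P(15 ≤ N ≤ 17) = Σ_{j=15}^{17} e^(−14) · 14^j/j! ≈ 0.2568.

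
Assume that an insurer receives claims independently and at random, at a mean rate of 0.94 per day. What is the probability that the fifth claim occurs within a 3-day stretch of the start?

0.1555

Over the interval, μ = 0.94 × 3 = 2.82 (a 3-day stretch = 3 days).
The fifth arrival falls in the interval iff at least 5 events occur there: P(S_5 ≤ t) = P(N ≥ 5) = 1 − P(N ≤ 4) ≈ 0.1555.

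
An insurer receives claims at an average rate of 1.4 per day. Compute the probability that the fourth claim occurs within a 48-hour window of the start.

0.3081

Over the interval, μ = 1.4 × 2 = 2.8 (a 48-hour window = 2 days).
The fourth arrival falls in the interval iff at least 4 events occur there: P(S_4 ≤ t) = P(N ≥ 4) = 1 − P(N ≤ 3) ≈ 0.3081.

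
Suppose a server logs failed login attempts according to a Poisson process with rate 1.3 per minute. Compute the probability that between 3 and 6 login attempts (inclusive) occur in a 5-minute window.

Over the interval, μ = 1.3 × 5 = 6.5 (a 5-minute window = 5 minutes).
P(3 ≤ N ≤ 6) = Σ_{j=3}^{6} e^(−6.5) · 6.5^j/j! ≈ 0.4835.

0.4835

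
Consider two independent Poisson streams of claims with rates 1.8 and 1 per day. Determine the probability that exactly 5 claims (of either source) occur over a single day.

0.0872

Independent Poisson processes superpose: combined rate λ = 1.8 + 1 = 2.8 per day.
So μ = 2.8.
P(N = 5) = e^(−2.8) · 2.8^5/5! ≈ 0.0872.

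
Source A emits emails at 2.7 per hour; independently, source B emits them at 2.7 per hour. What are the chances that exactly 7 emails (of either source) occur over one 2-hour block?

0.0694

Independent Poisson processes superpose: combined rate λ = 2.7 + 2.7 = 5.4 per hour.
Over the interval, μ = 5.4 × 2 = 10.8 (a 2-hour block = 2 hours).
P(N = 7) = e^(−10.8) · 10.8^7/7! ≈ 0.0694.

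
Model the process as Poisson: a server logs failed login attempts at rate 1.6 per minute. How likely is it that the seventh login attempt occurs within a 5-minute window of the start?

0.6866

Over the interval, μ = 1.6 × 5 = 8 (a 5-minute window = 5 minutes).
The seventh arrival falls in the interval iff at least 7 events occur there: P(S_7 ≤ t) = P(N ≥ 7) = 1 − P(N ≤ 6) ≈ 0.6866.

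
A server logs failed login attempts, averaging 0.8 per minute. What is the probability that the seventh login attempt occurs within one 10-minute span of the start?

0.6866

Over the interval, μ = 0.8 × 10 = 8 (a 10-minute span = 10 minutes).
The seventh arrival falls in the interval iff at least 7 events occur there: P(S_7 ≤ t) = P(N ≥ 7) = 1 − P(N ≤ 6) ≈ 0.6866.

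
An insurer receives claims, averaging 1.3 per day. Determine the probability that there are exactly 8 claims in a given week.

Over the interval, μ = 1.3 × 7 = 9.1 (a week = 7 days).
P(N = 8) = e^(−μ) μ^8/8! = e^(−9.1) · 9.1^8/40320 ≈ 0.1302.

0.1302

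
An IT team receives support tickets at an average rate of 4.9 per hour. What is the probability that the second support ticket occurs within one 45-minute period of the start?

Over the interval, μ = 4.9 × 0.75 = 3.675 (a 45-minute period = 0.75 hours).
The second arrival falls in the interval iff at least 2 events occur there: P(S_2 ≤ t) = P(N ≥ 2) = 1 − P(N ≤ 1) ≈ 0.8815.

0.8815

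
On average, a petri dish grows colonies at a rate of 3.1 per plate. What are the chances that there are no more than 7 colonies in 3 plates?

0.2900

Over the interval, μ = 3.1 × 3 = 9.3 (3 plates).
P(N ≤ 7) = Σ_{j=0}^{7} e^(−μ) μ^j/j! ≈ 0.2900.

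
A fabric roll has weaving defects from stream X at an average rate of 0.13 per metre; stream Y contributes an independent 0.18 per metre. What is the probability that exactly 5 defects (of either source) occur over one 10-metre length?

0.1075

Independent Poisson processes superpose: combined rate λ = 0.13 + 0.18 = 0.31 per metre.
Over the interval, μ = 0.31 × 10 = 3.1 (a 10-metre length = 10 metres).
P(N = 5) = e^(−3.1) · 3.1^5/5! ≈ 0.1075.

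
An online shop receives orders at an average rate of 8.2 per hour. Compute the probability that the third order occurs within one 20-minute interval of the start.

0.5145

Over the interval, μ = 8.2 × 1/3 ≈ 2.73333 (a 20-minute interval = 1/3 hours).
The third arrival falls in the interval iff at least 3 events occur there: P(S_3 ≤ t) = P(N ≥ 3) = 1 − P(N ≤ 2) ≈ 0.5145.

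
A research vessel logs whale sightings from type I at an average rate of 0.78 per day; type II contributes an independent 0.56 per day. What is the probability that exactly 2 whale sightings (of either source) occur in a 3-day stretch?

0.1451

Independent Poisson processes superpose: combined rate λ = 0.78 + 0.56 = 1.34 per day.
Over the interval, μ = 1.34 × 3 = 4.02 (a 3-day stretch = 3 days).
P(N = 2) = e^(−4.02) · 4.02^2/2! ≈ 0.1451.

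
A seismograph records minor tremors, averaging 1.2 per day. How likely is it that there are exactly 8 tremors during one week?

Over the interval, μ = 1.2 × 7 = 8.4 (a week = 7 days).
P(N = 8) = e^(−μ) μ^8/8! = e^(−8.4) · 8.4^8/40320 ≈ 0.1382.

0.1382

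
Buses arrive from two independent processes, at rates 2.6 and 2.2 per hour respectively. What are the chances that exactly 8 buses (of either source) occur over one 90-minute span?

Independent Poisson processes superpose: combined rate λ = 2.6 + 2.2 = 4.8 per hour.
Over the interval, μ = 4.8 × 1.5 = 7.2 (a 90-minute span = 1.5 hours).
P(N = 8) = e^(−7.2) · 7.2^8/8! ≈ 0.1337.

0.1337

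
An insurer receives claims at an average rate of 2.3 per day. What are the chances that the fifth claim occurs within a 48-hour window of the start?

0.4868

Over the interval, μ = 2.3 × 2 = 4.6 (a 48-hour window = 2 days).
The fifth arrival falls in the interval iff at least 5 events occur there: P(S_5 ≤ t) = P(N ≥ 5) = 1 − P(N ≤ 4) ≈ 0.4868.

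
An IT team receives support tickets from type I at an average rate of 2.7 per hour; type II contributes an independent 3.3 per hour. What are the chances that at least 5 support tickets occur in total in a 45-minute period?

0.4679

Independent Poisson processes superpose: combined rate λ = 2.7 + 3.3 = 6 per hour.
Over the interval, μ = 6 × 0.75 = 4.5 (a 45-minute period = 0.75 hours).
P(N ≥ 5) = 1 − P(N ≤ 4) ≈ 0.4679.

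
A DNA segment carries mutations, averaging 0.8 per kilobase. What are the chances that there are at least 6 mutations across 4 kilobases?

0.1054

Over the interval, μ = 0.8 × 4 = 3.2 (4 kilobases).
P(N ≥ 6) = 1 − P(N ≤ 5) = 1 − Σ_{j=0}^{5} e^(−μ) μ^j/j! ≈ 0.1054.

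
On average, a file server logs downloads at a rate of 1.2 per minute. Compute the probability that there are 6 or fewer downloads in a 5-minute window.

Over the interval, μ = 1.2 × 5 = 6 (a 5-minute window = 5 minutes).
P(N ≤ 6) = Σ_{j=0}^{6} e^(−μ) μ^j/j! ≈ 0.6063.

0.6063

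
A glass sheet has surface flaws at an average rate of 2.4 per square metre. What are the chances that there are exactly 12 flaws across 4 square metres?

0.0866

Over the interval, μ = 2.4 × 4 = 9.6 (4 square metres).
P(N = 12) = e^(−μ) μ^12/12! = e^(−9.6) · 9.6^12/479001600 ≈ 0.0866.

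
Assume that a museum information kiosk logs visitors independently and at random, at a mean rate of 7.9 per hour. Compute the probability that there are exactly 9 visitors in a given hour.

With mean μ = 7.9 per hour,
P(N = 9) = e^(−μ) μ^9/9! = e^(−7.9) · 7.9^9/362880 ≈ 0.1224.

0.1224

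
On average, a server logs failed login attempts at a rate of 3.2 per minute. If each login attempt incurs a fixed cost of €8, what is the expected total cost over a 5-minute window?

€128

E[N] = 3.2 × 5 = 16 (a 5-minute window = 5 minutes); E[cost] = 16 × €8 = €128.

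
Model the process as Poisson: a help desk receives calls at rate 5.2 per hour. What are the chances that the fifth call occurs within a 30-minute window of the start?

Over the interval, μ = 5.2 × 0.5 = 2.6 (a 30-minute window = 0.5 hours).
The fifth arrival falls in the interval iff at least 5 events occur there: P(S_5 ≤ t) = P(N ≥ 5) = 1 − P(N ≤ 4) ≈ 0.1226.

0.1226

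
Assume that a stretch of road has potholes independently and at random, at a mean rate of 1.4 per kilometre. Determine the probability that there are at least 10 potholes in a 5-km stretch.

0.1695

Over the interval, μ = 1.4 × 5 = 7 (a 5-km stretch = 5 kilometres).
P(N ≥ 10) = 1 − P(N ≤ 9) = 1 − Σ_{j=0}^{9} e^(−μ) μ^j/j! ≈ 0.1695.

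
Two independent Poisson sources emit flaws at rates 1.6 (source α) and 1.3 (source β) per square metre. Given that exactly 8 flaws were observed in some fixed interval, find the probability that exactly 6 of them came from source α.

0.1587

Given the total, each event is independently from source α with probability p = λ_α/(λ_α+λ_β) = 1.6/2.9 ≈ 0.5517.
So K ~ Binomial(8, 1.6/2.9): P(K = 6) = C(8,6) · (1.6/2.9)^6 · (1.3/2.9)^2 ≈ 0.1587.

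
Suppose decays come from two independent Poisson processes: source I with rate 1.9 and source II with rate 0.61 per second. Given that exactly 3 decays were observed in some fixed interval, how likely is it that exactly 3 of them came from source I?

0.4338

Given the total, each event is independently from source I with probability p = λ_I/(λ_I+λ_II) = 1.9/2.51 ≈ 0.7570.
So K ~ Binomial(3, 1.9/2.51): P(K = 3) = C(3,3) · (1.9/2.51)^3 · (0.61/2.51)^0 ≈ 0.4338.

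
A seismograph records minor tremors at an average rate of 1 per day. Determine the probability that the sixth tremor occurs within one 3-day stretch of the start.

0.0839

Over the interval, μ = 1 × 3 = 3 (a 3-day stretch = 3 days).
The sixth arrival falls in the interval iff at least 6 events occur there: P(S_6 ≤ t) = P(N ≥ 6) = 1 − P(N ≤ 5) ≈ 0.0839.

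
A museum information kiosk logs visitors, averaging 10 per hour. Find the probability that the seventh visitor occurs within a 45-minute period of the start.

0.6218

Over the interval, μ = 10 × 0.75 = 7.5 (a 45-minute period = 0.75 hours).
The seventh arrival falls in the interval iff at least 7 events occur there: P(S_7 ≤ t) = P(N ≥ 7) = 1 − P(N ≤ 6) ≈ 0.6218.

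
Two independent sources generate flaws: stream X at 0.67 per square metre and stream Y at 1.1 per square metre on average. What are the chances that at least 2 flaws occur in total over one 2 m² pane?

0.8683

Independent Poisson processes superpose: combined rate λ = 0.67 + 1.1 = 1.77 per square metre.
Over the interval, μ = 1.77 × 2 = 3.54 (a 2 m² pane = 2 square metres).
P(N ≥ 2) = 1 − P(N ≤ 1) ≈ 0.8683.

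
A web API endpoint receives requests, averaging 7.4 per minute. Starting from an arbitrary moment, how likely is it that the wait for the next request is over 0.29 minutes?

The wait for the next event is exponential with rate λ = 7.4 per minute.
P(T > 0.29) = e^(−λt) = e^(−7.4 × 0.29) = e^(−2.146) ≈ 0.1170.

0.1170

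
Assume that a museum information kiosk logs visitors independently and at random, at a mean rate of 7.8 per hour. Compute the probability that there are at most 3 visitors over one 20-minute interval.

Over the interval, μ = 7.8 × 1/3 = 2.6 (a 20-minute interval = 1/3 hours).
P(N ≤ 3) = Σ_{j=0}^{3} e^(−μ) μ^j/j! ≈ 0.7360.

0.7360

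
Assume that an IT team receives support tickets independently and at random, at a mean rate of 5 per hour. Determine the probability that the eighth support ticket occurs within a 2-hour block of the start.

0.7798

Over the interval, μ = 5 × 2 = 10 (a 2-hour block = 2 hours).
The eighth arrival falls in the interval iff at least 8 events occur there: P(S_8 ≤ t) = P(N ≥ 8) = 1 − P(N ≤ 7) ≈ 0.7798.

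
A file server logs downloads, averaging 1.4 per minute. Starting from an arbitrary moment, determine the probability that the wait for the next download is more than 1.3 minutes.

0.1620

The wait for the next event is exponential with rate λ = 1.4 per minute.
P(T > 1.3) = e^(−λt) = e^(−1.4 × 1.3) = e^(−1.82) ≈ 0.1620.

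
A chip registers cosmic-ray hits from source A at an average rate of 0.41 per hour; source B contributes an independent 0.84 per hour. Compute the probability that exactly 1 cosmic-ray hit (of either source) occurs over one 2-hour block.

Independent Poisson processes superpose: combined rate λ = 0.41 + 0.84 = 1.25 per hour.
Over the interval, μ = 1.25 × 2 = 2.5 (a 2-hour block = 2 hours).
P(N = 1) = e^(−2.5) · 2.5^1/1! ≈ 0.2052.

0.2052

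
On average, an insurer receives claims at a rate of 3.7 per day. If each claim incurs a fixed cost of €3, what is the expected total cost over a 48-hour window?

E[N] = 3.7 × 2 = 7.4 (a 48-hour window = 2 days); E[cost] = 7.4 × €3 = €22.2.

€22.2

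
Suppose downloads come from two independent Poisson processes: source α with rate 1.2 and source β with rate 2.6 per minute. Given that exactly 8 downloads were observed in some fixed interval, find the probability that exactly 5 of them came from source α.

0.0563

Given the total, each event is independently from source α with probability p = λ_α/(λ_α+λ_β) = 1.2/3.8 ≈ 0.3158.
So K ~ Binomial(8, 1.2/3.8): P(K = 5) = C(8,5) · (1.2/3.8)^5 · (2.6/3.8)^3 ≈ 0.0563.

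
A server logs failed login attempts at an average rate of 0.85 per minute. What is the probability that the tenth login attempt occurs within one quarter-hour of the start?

0.8170

Over the interval, μ = 0.85 × 15 = 12.75 (a quarter-hour = 15 minutes).
The tenth arrival falls in the interval iff at least 10 events occur there: P(S_10 ≤ t) = P(N ≥ 10) = 1 − P(N ≤ 9) ≈ 0.8170.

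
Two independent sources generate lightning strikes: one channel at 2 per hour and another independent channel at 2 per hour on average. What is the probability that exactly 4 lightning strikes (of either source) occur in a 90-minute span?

Independent Poisson processes superpose: combined rate λ = 2 + 2 = 4 per hour.
Over the interval, μ = 4 × 1.5 = 6 (a 90-minute span = 1.5 hours).
P(N = 4) = e^(−6) · 6^4/4! ≈ 0.1339.

0.1339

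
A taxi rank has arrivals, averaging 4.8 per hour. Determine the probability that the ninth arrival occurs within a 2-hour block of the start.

Over the interval, μ = 4.8 × 2 = 9.6 (a 2-hour block = 2 hours).
The ninth arrival falls in the interval iff at least 9 events occur there: P(S_9 ≤ t) = P(N ≥ 9) = 1 − P(N ≤ 8) ≈ 0.6204.

0.6204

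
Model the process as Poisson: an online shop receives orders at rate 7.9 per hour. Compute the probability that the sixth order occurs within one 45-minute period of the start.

0.5422

Over the interval, μ = 7.9 × 0.75 = 5.925 (a 45-minute period = 0.75 hours).
The sixth arrival falls in the interval iff at least 6 events occur there: P(S_6 ≤ t) = P(N ≥ 6) = 1 − P(N ≤ 5) ≈ 0.5422.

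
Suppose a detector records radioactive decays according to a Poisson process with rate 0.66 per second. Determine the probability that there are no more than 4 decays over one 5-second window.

Over the interval, μ = 0.66 × 5 = 3.3 (a 5-second window = 5 seconds).
P(N ≤ 4) = Σ_{j=0}^{4} e^(−μ) μ^j/j! ≈ 0.7626.

0.7626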